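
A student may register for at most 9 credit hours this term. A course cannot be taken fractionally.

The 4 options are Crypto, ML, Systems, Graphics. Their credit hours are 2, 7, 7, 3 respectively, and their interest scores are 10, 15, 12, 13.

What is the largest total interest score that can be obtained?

Crypto + Graphics: credit hours 2 + 3 = 5 ≤ 9, interest score 10 + 13 = 23.
Crypto + Systems: credit hours 2 + 7 = 9 ≤ 9, interest score 10 + 12 = 22.
Crypto + ML: credit hours 2 + 7 = 9 ≤ 9, interest score 10 + 15 = 25.
Best is Crypto and ML with total interest score 25.

25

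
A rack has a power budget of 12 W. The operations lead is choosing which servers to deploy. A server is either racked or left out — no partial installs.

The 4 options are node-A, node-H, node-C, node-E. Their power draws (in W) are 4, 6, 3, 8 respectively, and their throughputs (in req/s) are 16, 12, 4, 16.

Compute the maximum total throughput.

32

Treat it as a binary knapsack problem.
node-A + node-E: power draw 4 + 8 = 12 ≤ 12, throughput 16 + 16 = 32.
node-A + node-H: power draw 4 + 6 = 10 ≤ 12, throughput 16 + 12 = 28.
node-A + node-C: power draw 4 + 3 = 7 ≤ 12, throughput 16 + 4 = 20.
Best is node-A and node-E with total throughput 32.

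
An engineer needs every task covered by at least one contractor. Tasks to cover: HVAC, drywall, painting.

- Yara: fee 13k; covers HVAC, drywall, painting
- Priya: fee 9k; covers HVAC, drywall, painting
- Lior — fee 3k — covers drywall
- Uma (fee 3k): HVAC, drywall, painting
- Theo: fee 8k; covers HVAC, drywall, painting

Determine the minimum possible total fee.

Uma alone covers HVAC, drywall, painting — every task.
Total fee: 3.
No cover costs less than 3.

3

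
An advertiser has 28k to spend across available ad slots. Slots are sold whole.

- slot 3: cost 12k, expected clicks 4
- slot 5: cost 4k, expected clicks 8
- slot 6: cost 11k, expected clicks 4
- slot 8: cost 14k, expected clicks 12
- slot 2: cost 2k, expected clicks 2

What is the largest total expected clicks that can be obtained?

22

Take slot 5, slot 8, and slot 2: cost 4 + 14 + 2 = 20 ≤ 28, expected clicks 8 + 12 + 2 = 22.
No other feasible combination does better.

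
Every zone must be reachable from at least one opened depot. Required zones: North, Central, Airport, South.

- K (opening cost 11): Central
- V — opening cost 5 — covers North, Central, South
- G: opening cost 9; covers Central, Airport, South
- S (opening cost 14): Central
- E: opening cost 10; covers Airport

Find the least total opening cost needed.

Choose V and G: together they cover North, Central, Airport, South — every zone.
Total opening cost: 5 + 9 = 14.

14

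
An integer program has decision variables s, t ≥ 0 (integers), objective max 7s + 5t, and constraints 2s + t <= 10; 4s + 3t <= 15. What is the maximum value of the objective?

26

(s,t)=(3,1) is feasible, giving 26.
(s,t)=(2,2) is feasible, giving 24.
No feasible integer point exceeds 26.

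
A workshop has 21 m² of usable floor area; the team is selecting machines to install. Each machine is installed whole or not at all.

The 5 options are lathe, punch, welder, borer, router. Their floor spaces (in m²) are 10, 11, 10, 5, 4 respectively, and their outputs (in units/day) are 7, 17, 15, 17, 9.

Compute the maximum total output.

43

Allowing fractional choices, the relaxed optimum would be about 44.5, but machines are indivisible.
punch + borer: floor space 11 + 5 = 16 ≤ 21, output 17 + 17 = 34.
welder + borer + router: floor space 10 + 5 + 4 = 19 ≤ 21, output 15 + 17 + 9 = 41.
punch + borer + router: floor space 11 + 5 + 4 = 20 ≤ 21, output 17 + 17 + 9 = 43.
Best is punch, borer, and router with total output 43.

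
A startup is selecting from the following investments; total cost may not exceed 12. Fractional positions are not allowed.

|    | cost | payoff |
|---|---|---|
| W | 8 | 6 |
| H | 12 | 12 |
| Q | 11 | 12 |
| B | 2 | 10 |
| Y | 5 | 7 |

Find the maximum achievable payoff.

17

This is a 0-1 knapsack instance.
B + Y: cost 2 + 5 = 7 ≤ 12, payoff 10 + 7 = 17.
W + B: cost 8 + 2 = 10 ≤ 12, payoff 6 + 10 = 16.
Q: cost 11 ≤ 12, payoff 12.
Best is B and Y with total payoff 17.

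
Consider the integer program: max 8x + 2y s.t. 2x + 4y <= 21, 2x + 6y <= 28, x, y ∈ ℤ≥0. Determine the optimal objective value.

80

The continuous relaxation peaks at (10.5, 0) with value 84.00; rounding to a feasible lattice point costs some objective.
(x,y)=(10,0): 2·10+4·0=20≤21, 2·10+6·0=20≤28, objective 80.
(x,y)=(9,0): 2·9+4·0=18≤21, 2·9+6·0=18≤28, objective 72.
No feasible integer point exceeds 80.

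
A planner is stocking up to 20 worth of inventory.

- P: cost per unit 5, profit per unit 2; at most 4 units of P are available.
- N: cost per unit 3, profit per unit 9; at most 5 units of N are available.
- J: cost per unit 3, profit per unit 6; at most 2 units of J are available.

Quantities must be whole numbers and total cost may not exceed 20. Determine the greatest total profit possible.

This is a bounded integer knapsack.
N has the best ratio (9/3); taking only N gives at most 5×9 = 45 (stopped by the supply cap of 5).
Mixing does better — 5×N and 1×J: cost 18 ≤ 20, profit 5·9 + 1·6 = 51.

51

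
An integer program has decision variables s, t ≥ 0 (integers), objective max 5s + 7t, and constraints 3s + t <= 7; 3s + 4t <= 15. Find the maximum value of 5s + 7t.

26

Relaxing integrality, the LP optimum is 26.25 at (s,t) = (0, 3.75), which is not an integer point.
(s,t)=(1,3): 3·1+1·3=6≤7, 3·1+4·3=15≤15, objective 26.
(s,t)=(0,3): 3·0+1·3=3≤7, 3·0+4·3=12≤15, objective 21.
(s,t)=(1,2): 3·1+1·2=5≤7, 3·1+4·2=11≤15, objective 19.
(s,t)=(0,2): 3·0+1·2=2≤7, 3·0+4·2=8≤15, objective 14.
No feasible integer point exceeds 26.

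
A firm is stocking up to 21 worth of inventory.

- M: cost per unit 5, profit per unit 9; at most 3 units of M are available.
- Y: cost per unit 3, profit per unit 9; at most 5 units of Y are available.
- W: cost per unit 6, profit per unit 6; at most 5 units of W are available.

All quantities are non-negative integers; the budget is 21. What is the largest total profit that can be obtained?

54

Take 1×M and 5×Y: cost 20 ≤ 21, profit 1·9 + 5·9 = 54.
Y has the best ratio (9/3) and is taken to its limit of 5; remaining capacity is filled optimally with the others.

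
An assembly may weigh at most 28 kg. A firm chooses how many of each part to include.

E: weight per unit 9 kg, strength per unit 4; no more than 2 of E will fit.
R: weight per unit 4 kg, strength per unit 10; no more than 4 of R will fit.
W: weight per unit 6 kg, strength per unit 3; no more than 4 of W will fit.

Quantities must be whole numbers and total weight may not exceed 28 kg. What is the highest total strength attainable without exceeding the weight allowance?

4×R and 2×W: weight 28 ≤ 28, strength 4·10 + 2·3 = 46.
1×E and 4×R: weight 25 ≤ 28, strength 1·4 + 4·10 = 44.
Best is 46.

46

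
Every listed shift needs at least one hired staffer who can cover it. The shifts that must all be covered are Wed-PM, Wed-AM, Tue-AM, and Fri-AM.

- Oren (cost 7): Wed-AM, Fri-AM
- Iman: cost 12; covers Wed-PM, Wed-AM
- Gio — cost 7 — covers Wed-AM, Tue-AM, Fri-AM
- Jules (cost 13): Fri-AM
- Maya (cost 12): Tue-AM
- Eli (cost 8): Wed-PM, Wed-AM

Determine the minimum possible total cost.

15

Choose Gio and Eli: together they cover Wed-PM, Wed-AM, Tue-AM, Fri-AM — every shift.
Total cost: 7 + 8 = 15.
No cover costs less than 15.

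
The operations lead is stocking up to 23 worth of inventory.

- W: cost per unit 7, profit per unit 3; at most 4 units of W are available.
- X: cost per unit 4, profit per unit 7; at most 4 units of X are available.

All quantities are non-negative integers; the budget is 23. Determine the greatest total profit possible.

31

1×W and 4×X: cost 23 ≤ 23, profit 1·3 + 4·7 = 31.
4×X: cost 16 ≤ 23, profit 4·7 = 28.
Best is 31.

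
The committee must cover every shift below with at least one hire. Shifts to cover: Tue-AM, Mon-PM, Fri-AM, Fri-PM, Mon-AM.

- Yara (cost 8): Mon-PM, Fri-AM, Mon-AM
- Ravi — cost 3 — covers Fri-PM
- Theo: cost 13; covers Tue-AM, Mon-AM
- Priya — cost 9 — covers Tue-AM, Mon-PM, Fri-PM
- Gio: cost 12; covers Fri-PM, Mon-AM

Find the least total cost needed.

The greedy cost-per-new-shift heuristic would pick Yara, Ravi, and Priya for 20, but a cheaper cover exists.
Choose Yara and Priya: together they cover Tue-AM, Mon-PM, Fri-AM, Fri-PM, Mon-AM — every shift.
Total cost: 8 + 9 = 17.
No cover costs less than 17.

17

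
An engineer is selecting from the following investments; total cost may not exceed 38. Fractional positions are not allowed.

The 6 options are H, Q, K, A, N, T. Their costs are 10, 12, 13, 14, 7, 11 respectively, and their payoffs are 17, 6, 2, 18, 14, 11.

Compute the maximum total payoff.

Take H, A, and N: cost 10 + 14 + 7 = 31 ≤ 38, payoff 17 + 18 + 14 = 49.
No other feasible combination does better.

49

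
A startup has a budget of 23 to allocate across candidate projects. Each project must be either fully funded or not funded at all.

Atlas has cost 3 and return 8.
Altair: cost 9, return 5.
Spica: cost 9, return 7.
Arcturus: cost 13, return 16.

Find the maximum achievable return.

Treat it as a binary knapsack problem.
Spica + Arcturus: cost 9 + 13 = 22 ≤ 23, return 7 + 16 = 23.
Atlas + Arcturus: cost 3 + 13 = 16 ≤ 23, return 8 + 16 = 24.
Best is Atlas and Arcturus with total return 24.

24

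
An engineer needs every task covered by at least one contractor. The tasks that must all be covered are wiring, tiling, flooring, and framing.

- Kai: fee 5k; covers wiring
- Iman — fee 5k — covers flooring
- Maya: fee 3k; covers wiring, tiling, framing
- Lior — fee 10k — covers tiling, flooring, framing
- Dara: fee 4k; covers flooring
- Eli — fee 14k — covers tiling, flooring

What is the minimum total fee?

7

This is a weighted set-cover instance.
Choose Maya and Dara: together they cover wiring, tiling, flooring, framing — every task.
Total fee: 3 + 4 = 7.
No cover costs less than 7.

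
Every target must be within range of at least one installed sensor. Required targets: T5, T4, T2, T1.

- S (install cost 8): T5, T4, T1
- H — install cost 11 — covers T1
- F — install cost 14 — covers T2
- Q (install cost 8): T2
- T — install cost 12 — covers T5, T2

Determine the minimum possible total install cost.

This is a weighted set-cover instance.
Choose S and Q: together they cover T5, T4, T2, T1 — every target.
Total install cost: 8 + 8 = 16.

16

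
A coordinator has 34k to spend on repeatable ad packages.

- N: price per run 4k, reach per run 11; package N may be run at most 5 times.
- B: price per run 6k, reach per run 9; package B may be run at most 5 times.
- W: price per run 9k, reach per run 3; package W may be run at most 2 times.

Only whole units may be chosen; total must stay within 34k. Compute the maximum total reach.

This is a bounded integer knapsack.
Take 5×N and 2×B: price 32 ≤ 34, reach 5·11 + 2·9 = 73.
N has the best ratio (11/4) and is taken to its limit of 5; remaining capacity is filled optimally with the others.

73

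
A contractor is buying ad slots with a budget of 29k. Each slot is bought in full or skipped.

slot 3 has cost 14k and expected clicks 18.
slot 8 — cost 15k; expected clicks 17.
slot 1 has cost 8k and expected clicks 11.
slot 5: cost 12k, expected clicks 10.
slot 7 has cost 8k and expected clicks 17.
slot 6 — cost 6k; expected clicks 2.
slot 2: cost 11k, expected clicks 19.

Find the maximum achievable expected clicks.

Take slot 1, slot 7, and slot 2: cost 8 + 8 + 11 = 27 ≤ 29, expected clicks 11 + 17 + 19 = 47.
No other feasible combination does better.

47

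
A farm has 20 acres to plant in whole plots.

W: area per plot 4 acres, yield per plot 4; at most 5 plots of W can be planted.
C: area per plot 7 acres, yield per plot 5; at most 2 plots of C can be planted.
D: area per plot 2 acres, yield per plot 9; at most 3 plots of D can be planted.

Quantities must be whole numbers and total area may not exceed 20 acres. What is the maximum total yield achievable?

39

D has the best ratio (9/2); taking only D gives at most 3×9 = 27 (stopped by the supply cap of 3).
Mixing does better — 3×W and 3×D: area 18 ≤ 20, yield 3·4 + 3·9 = 39.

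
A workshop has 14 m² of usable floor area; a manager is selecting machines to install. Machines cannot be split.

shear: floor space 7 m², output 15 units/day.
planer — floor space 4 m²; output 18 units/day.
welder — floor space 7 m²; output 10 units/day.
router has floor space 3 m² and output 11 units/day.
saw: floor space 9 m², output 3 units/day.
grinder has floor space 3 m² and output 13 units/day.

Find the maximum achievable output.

46

planer + router + grinder: floor space 4 + 3 + 3 = 10 ≤ 14, output 18 + 11 + 13 = 42.
shear + planer + router: floor space 7 + 4 + 3 = 14 ≤ 14, output 15 + 18 + 11 = 44.
shear + planer + grinder: floor space 7 + 4 + 3 = 14 ≤ 14, output 15 + 18 + 13 = 46.
Best is shear, planer, and grinder with total output 46.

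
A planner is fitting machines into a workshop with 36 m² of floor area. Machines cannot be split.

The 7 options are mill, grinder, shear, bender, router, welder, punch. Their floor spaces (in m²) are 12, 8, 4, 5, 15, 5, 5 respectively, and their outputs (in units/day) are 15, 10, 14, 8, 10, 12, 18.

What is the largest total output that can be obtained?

Treat it as a binary knapsack problem.
Allowing fractional choices, the relaxed optimum would be about 73.2, but machines are indivisible.
mill + grinder + shear + bender + punch: floor space 12 + 8 + 4 + 5 + 5 = 34 ≤ 36, output 15 + 10 + 14 + 8 + 18 = 65.
mill + shear + bender + welder + punch: floor space 12 + 4 + 5 + 5 + 5 = 31 ≤ 36, output 15 + 14 + 8 + 12 + 18 = 67.
mill + grinder + shear + welder + punch: floor space 12 + 8 + 4 + 5 + 5 = 34 ≤ 36, output 15 + 10 + 14 + 12 + 18 = 69.
Best is mill, grinder, shear, welder, and punch with total output 69.

69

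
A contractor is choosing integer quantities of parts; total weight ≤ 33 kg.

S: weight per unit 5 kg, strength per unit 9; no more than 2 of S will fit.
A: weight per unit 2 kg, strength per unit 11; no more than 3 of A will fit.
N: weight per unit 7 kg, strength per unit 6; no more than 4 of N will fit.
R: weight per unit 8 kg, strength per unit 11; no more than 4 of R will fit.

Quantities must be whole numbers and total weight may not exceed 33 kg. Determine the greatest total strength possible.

Take 2×S, 3×A, and 2×R: weight 32 ≤ 33, strength 2·9 + 3·11 + 2·11 = 73.
A has the best ratio (11/2) and is taken to its limit of 3; remaining capacity is filled optimally with the others.

73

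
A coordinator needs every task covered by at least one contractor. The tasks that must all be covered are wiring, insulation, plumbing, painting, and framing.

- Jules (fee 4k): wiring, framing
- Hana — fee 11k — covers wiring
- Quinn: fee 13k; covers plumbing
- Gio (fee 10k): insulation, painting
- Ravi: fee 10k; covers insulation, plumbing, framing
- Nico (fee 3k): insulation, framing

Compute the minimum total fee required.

The greedy cost-per-new-task heuristic would pick Nico, Jules, Gio, and Ravi for 27, but a cheaper cover exists.
Choose Jules, Gio, and Ravi: together they cover wiring, insulation, plumbing, painting, framing — every task.
Total fee: 4 + 10 + 10 = 24.
No cover costs less than 24.

24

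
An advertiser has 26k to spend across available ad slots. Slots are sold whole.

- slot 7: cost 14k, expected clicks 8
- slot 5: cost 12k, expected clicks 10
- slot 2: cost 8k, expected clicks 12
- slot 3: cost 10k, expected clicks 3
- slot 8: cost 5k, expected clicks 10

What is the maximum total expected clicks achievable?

32

Treat it as a binary knapsack problem.
Take slot 5, slot 2, and slot 8: cost 12 + 8 + 5 = 25 ≤ 26, expected clicks 10 + 12 + 10 = 32.
No other feasible combination does better.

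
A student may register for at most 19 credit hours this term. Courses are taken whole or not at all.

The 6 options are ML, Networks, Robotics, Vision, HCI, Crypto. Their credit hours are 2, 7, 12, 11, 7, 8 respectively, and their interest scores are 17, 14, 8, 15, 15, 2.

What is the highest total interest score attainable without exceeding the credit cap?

Take ML, Networks, and HCI: credit hours 2 + 7 + 7 = 16 ≤ 19, interest score 17 + 14 + 15 = 46.
No other feasible combination does better.

46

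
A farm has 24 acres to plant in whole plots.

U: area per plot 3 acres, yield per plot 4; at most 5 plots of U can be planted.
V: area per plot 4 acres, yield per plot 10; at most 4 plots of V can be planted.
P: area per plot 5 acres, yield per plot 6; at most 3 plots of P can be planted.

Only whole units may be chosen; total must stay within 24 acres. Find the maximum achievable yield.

This is a bounded integer knapsack.
Take 1×U, 4×V, and 1×P: area 24 ≤ 24, yield 1·4 + 4·10 + 1·6 = 50.
V has the best ratio (10/4) and is taken to its limit of 4; remaining capacity is filled optimally with the others.

50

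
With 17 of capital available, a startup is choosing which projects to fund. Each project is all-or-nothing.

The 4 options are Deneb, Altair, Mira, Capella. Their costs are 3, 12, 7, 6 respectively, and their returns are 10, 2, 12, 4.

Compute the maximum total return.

26

Deneb + Mira: cost 3 + 7 = 10 ≤ 17, return 10 + 12 = 22.
Deneb + Mira + Capella: cost 3 + 7 + 6 = 16 ≤ 17, return 10 + 12 + 4 = 26.
Mira + Capella: cost 7 + 6 = 13 ≤ 17, return 12 + 4 = 16.
Best is Deneb, Mira, and Capella with total return 26.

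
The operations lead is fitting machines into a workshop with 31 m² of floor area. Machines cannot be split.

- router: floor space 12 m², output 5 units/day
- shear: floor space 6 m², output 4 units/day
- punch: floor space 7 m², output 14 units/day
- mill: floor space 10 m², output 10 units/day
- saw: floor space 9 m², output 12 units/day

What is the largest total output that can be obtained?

Allowing fractional choices, the relaxed optimum would be about 39.3, but machines are indivisible.
punch + mill + saw: floor space 7 + 10 + 9 = 26 ≤ 31, output 14 + 10 + 12 = 36.
shear + punch + saw: floor space 6 + 7 + 9 = 22 ≤ 31, output 4 + 14 + 12 = 30.
router + punch + saw: floor space 12 + 7 + 9 = 28 ≤ 31, output 5 + 14 + 12 = 31.
Best is punch, mill, and saw with total output 36.

36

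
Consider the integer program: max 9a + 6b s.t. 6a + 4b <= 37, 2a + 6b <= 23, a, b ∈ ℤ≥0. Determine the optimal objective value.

(a,b)=(6,0) is feasible, giving 54.
(a,b)=(5,1) is feasible, giving 51.
Maximum is 54 at (a,b)=(6,0).

54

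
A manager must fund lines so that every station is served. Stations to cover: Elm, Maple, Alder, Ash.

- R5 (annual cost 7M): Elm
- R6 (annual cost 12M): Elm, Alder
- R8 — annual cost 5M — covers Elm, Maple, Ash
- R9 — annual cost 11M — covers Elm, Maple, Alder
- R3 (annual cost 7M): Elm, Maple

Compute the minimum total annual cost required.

Choose R8 and R9: together they cover Elm, Maple, Alder, Ash — every station.
Total annual cost: 5 + 11 = 16.
No cover costs less than 16.

16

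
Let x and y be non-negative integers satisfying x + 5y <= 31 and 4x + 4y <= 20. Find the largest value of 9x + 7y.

45

(x,y)=(5,0) is feasible, giving 45.
(x,y)=(4,1) is feasible, giving 43.
(x,y)=(4,0) is feasible, giving 36.
No feasible integer point exceeds 45.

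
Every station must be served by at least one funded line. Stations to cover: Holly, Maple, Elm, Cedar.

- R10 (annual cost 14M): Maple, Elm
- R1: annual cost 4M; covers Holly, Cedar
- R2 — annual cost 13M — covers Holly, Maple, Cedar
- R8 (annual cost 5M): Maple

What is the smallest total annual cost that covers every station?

The greedy cost-per-new-station heuristic would pick R1, R8, and R10 for 23, but a cheaper cover exists.
Choose R10 and R1: together they cover Holly, Maple, Elm, Cedar — every station.
Total annual cost: 14 + 4 = 18.
No cover costs less than 18.

18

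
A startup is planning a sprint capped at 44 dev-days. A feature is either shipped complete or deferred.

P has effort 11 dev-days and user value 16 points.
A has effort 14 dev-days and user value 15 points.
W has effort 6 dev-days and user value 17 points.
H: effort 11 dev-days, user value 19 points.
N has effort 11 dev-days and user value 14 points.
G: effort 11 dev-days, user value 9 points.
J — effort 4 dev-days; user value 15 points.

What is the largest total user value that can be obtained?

W + H + N + G + J: effort 6 + 11 + 11 + 11 + 4 = 43 ≤ 44, user value 17 + 19 + 14 + 9 + 15 = 74.
P + W + H + G + J: effort 11 + 6 + 11 + 11 + 4 = 43 ≤ 44, user value 16 + 17 + 19 + 9 + 15 = 76.
P + W + H + N + J: effort 11 + 6 + 11 + 11 + 4 = 43 ≤ 44, user value 16 + 17 + 19 + 14 + 15 = 81.
Best is P, W, H, N, and J with total user value 81.

81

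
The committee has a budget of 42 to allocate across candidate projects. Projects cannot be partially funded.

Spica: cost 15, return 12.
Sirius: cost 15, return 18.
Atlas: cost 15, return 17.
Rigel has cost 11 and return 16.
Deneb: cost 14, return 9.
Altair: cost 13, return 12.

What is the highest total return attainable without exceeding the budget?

51

This is a 0-1 knapsack instance.
Spica + Sirius + Rigel: cost 15 + 15 + 11 = 41 ≤ 42, return 12 + 18 + 16 = 46.
Sirius + Atlas + Rigel: cost 15 + 15 + 11 = 41 ≤ 42, return 18 + 17 + 16 = 51.
Sirius + Rigel + Altair: cost 15 + 11 + 13 = 39 ≤ 42, return 18 + 16 + 12 = 46.
Best is Sirius, Atlas, and Rigel with total return 51.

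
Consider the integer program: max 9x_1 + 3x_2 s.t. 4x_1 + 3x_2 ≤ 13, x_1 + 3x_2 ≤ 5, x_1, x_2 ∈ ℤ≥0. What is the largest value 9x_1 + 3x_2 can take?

27

The continuous relaxation peaks at (3.25, 0) with value 29.25; rounding to a feasible lattice point costs some objective.
(x_1,x_2)=(3,0): 4·3+3·0=12≤13, 1·3+3·0=3≤5, objective 27.
(x_1,x_2)=(2,1): 4·2+3·1=11≤13, 1·2+3·1=5≤5, objective 21.
The best lattice point is (3,0), giving 27.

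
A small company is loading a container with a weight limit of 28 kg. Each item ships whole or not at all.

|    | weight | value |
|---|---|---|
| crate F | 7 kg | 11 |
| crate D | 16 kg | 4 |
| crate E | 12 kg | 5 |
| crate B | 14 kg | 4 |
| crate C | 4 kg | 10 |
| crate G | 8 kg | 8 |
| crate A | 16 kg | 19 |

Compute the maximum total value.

40

Allowing fractional choices, the relaxed optimum would be about 41.0, but items are indivisible.
crate F + crate A: weight 7 + 16 = 23 ≤ 28, value 11 + 19 = 30.
crate F + crate C + crate A: weight 7 + 4 + 16 = 27 ≤ 28, value 11 + 10 + 19 = 40.
crate C + crate G + crate A: weight 4 + 8 + 16 = 28 ≤ 28, value 10 + 8 + 19 = 37.
Best is crate F, crate C, and crate A with total value 40.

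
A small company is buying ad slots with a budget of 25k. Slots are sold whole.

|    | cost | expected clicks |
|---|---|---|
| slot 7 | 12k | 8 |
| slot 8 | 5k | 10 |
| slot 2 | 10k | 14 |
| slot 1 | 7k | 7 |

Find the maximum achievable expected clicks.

Treat it as a binary knapsack problem.
Take slot 8, slot 2, and slot 1: cost 5 + 10 + 7 = 22 ≤ 25, expected clicks 10 + 14 + 7 = 31.
No other feasible combination does better.

31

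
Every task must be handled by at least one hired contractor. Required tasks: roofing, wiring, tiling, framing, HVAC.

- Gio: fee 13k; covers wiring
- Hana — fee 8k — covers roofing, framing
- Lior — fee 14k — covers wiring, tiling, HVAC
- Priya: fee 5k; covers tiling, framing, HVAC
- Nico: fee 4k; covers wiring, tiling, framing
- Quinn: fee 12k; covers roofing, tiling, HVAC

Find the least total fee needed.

16

The greedy cost-per-new-task heuristic would pick Nico, Priya, and Hana for 17, but a cheaper cover exists.
Choose Nico and Quinn: together they cover roofing, wiring, tiling, framing, HVAC — every task.
Total fee: 4 + 12 = 16.
No cover costs less than 16.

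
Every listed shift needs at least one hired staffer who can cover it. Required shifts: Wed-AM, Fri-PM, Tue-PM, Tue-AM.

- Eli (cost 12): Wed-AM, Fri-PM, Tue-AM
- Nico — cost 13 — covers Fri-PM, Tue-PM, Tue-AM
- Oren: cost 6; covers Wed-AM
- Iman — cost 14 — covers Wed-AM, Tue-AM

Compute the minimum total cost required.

19

The greedy cost-per-new-shift heuristic would pick Eli and Nico for 25, but a cheaper cover exists.
Choose Nico and Oren: together they cover Wed-AM, Fri-PM, Tue-PM, Tue-AM — every shift.
Total cost: 13 + 6 = 19.
No cover costs less than 19.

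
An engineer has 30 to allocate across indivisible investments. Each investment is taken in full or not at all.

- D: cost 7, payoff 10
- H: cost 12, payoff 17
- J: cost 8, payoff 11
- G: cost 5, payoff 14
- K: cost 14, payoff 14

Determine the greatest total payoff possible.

42

Allowing fractional choices, the relaxed optimum would be about 49.2, but investments are indivisible.
D + H + G: cost 7 + 12 + 5 = 24 ≤ 30, payoff 10 + 17 + 14 = 41.
H + J + G: cost 12 + 8 + 5 = 25 ≤ 30, payoff 17 + 11 + 14 = 42.
Best is H, J, and G with total payoff 42.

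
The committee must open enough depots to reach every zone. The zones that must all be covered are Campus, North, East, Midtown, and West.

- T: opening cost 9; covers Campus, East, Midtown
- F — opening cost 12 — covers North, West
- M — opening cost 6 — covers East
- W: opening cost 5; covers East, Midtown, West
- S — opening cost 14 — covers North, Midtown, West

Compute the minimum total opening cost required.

21

The greedy cost-per-new-zone heuristic would pick W, T, and F for 26, but a cheaper cover exists.
Choose T and F: together they cover Campus, North, East, Midtown, West — every zone.
Total opening cost: 9 + 12 = 21.
No cover costs less than 21.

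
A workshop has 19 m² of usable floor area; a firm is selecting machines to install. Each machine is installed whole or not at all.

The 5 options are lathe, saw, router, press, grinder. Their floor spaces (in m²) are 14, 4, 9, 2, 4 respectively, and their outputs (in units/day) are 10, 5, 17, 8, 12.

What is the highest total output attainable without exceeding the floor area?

42

Take saw, router, press, and grinder: floor space 4 + 9 + 2 + 4 = 19 ≤ 19, output 5 + 17 + 8 + 12 = 42.
No other feasible combination does better.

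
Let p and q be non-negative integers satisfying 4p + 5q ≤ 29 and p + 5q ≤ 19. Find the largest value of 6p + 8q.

Relaxing integrality, the LP optimum is 45.07 at (p,q) = (3.33, 3.13), which is not an integer point.
(p,q)=(6,1): 4·6+5·1=29≤29, 1·6+5·1=11≤19, objective 44.
(p,q)=(7,0): 4·7+5·0=28≤29, 1·7+5·0=7≤19, objective 42.
(p,q)=(3,3): 4·3+5·3=27≤29, 1·3+5·3=18≤19, objective 42.
Maximum is 44 at (p,q)=(6,1).

44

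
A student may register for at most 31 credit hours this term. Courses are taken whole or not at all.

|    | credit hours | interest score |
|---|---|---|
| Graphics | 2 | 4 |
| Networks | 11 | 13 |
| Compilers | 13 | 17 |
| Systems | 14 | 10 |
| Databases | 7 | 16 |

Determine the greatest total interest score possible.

This is an integer program with binary decision variables.
Take Networks, Compilers, and Databases: credit hours 11 + 13 + 7 = 31 ≤ 31, interest score 13 + 17 + 16 = 46.
No other feasible combination does better.

46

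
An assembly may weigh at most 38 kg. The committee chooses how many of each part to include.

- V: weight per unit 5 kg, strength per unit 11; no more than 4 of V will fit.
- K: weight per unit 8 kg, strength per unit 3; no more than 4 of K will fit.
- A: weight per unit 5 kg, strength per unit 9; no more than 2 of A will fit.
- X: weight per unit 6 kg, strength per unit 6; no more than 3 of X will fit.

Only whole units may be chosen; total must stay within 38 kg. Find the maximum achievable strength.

Take 4×V, 2×A, and 1×X: weight 36 ≤ 38, strength 4·11 + 2·9 + 1·6 = 68.
V has the best ratio (11/5) and is taken to its limit of 4; remaining capacity is filled optimally with the others.

68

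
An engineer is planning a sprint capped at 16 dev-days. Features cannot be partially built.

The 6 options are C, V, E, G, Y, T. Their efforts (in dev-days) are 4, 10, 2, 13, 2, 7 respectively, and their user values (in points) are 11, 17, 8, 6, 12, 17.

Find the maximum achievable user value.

48

Take C, E, Y, and T: effort 4 + 2 + 2 + 7 = 15 ≤ 16, user value 11 + 8 + 12 + 17 = 48.
No other feasible combination does better.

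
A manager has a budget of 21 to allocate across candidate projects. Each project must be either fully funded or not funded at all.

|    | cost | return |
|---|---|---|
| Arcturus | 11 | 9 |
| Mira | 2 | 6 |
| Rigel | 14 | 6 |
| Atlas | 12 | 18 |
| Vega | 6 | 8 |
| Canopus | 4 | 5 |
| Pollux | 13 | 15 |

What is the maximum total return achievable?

32

Allowing fractional choices, the relaxed optimum would be about 33.2, but projects are indivisible.
Mira + Atlas + Vega: cost 2 + 12 + 6 = 20 ≤ 21, return 6 + 18 + 8 = 32.
Mira + Atlas + Canopus: cost 2 + 12 + 4 = 18 ≤ 21, return 6 + 18 + 5 = 29.
Best is Mira, Atlas, and Vega with total return 32.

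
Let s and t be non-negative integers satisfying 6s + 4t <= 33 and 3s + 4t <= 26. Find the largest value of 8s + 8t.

56

(s,t)=(2,5): 6·2+4·5=32≤33, 3·2+4·5=26≤26, objective 56.
(s,t)=(2,4): 6·2+4·4=28≤33, 3·2+4·4=22≤26, objective 48.
The best lattice point is (2,5), giving 56.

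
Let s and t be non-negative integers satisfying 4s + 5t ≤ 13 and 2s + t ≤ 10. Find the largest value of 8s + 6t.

The continuous relaxation peaks at (3.25, 0) with value 26.00; rounding to a feasible lattice point costs some objective.
(s,t)=(3,0): 4·3+5·0=12≤13, 2·3+1·0=6≤10, objective 24.
(s,t)=(2,1): 4·2+5·1=13≤13, 2·2+1·1=5≤10, objective 22.
(s,t)=(2,0): 4·2+5·0=8≤13, 2·2+1·0=4≤10, objective 16.
No feasible integer point exceeds 24.

24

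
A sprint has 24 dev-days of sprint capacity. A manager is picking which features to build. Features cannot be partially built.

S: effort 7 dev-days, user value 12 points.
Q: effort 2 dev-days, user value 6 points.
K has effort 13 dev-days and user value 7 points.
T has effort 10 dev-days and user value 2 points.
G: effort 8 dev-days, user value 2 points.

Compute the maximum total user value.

Take S, Q, and K: effort 7 + 2 + 13 = 22 ≤ 24, user value 12 + 6 + 7 = 25.
No other feasible combination does better.

25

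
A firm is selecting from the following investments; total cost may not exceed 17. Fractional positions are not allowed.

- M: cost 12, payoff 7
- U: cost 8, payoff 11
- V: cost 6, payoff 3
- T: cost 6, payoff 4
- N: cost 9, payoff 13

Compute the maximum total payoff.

This is a 0-1 knapsack instance.
T + N: cost 6 + 9 = 15 ≤ 17, payoff 4 + 13 = 17.
V + N: cost 6 + 9 = 15 ≤ 17, payoff 3 + 13 = 16.
U + N: cost 8 + 9 = 17 ≤ 17, payoff 11 + 13 = 24.
Best is U and N with total payoff 24.

24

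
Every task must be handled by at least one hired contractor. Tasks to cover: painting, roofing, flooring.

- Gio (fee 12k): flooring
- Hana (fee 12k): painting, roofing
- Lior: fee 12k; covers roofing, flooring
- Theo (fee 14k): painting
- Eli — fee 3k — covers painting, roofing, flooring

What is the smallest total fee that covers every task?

Eli alone covers painting, roofing, flooring — every task.
Total fee: 3.
No cover costs less than 3.

3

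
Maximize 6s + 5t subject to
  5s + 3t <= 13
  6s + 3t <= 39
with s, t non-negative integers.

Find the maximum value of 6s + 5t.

20

The continuous relaxation peaks at (0, 4.33) with value 21.67; rounding to a feasible lattice point costs some objective.
(s,t)=(0,4): 5·0+3·4=12≤13, 6·0+3·4=12≤39, objective 20.
(s,t)=(0,3): 5·0+3·3=9≤13, 6·0+3·3=9≤39, objective 15.
The best lattice point is (0,4), giving 20.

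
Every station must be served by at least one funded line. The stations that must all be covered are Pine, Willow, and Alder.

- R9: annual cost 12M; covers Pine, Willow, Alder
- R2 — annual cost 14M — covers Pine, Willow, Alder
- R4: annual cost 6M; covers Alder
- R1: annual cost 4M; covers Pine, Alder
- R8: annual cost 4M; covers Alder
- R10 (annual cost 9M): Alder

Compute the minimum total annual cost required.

The greedy cost-per-new-station heuristic would pick R1 and R9 for 16, but a cheaper cover exists.
R9 alone covers Pine, Willow, Alder — every station.
Total annual cost: 12.
No cover costs less than 12.

12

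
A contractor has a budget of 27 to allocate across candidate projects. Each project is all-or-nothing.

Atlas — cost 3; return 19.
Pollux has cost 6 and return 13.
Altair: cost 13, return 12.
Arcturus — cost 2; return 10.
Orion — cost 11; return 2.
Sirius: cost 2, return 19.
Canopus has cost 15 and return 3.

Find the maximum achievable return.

Treat it as a binary knapsack problem.
Allowing fractional choices, the relaxed optimum would be about 73.2, but projects are indivisible.
Atlas + Pollux + Altair + Arcturus + Sirius: cost 3 + 6 + 13 + 2 + 2 = 26 ≤ 27, return 19 + 13 + 12 + 10 + 19 = 73.
Atlas + Pollux + Altair + Sirius: cost 3 + 6 + 13 + 2 = 24 ≤ 27, return 19 + 13 + 12 + 19 = 63.
Best is Atlas, Pollux, Altair, Arcturus, and Sirius with total return 73.

73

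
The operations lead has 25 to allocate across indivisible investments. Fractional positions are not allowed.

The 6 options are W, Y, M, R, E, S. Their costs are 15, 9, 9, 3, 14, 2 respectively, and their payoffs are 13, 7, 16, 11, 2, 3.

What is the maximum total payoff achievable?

37

Treat it as a binary knapsack problem.
Allowing fractional choices, the relaxed optimum would be about 39.5, but investments are indivisible.
Y + M + R + S: cost 9 + 9 + 3 + 2 = 23 ≤ 25, payoff 7 + 16 + 11 + 3 = 37.
M + R + S: cost 9 + 3 + 2 = 14 ≤ 25, payoff 16 + 11 + 3 = 30.
Y + M + R: cost 9 + 9 + 3 = 21 ≤ 25, payoff 7 + 16 + 11 = 34.
Best is Y, M, R, and S with total payoff 37.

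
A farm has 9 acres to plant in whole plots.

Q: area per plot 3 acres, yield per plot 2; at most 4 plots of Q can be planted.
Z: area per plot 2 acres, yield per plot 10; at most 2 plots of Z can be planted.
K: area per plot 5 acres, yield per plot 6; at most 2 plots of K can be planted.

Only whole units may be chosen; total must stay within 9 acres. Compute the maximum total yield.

This is a bounded integer knapsack.
1×Q and 2×Z: area 7 ≤ 9, yield 1·2 + 2·10 = 22.
2×Z and 1×K: area 9 ≤ 9, yield 2·10 + 1·6 = 26.
Best is 26.

26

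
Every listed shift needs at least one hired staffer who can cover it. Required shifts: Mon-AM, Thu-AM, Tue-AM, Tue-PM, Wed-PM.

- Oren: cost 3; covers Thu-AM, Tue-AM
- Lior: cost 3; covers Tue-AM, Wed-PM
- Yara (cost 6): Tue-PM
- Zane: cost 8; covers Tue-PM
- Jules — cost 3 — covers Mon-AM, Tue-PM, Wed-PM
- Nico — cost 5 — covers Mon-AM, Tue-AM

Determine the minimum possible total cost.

Choose Oren and Jules: together they cover Mon-AM, Thu-AM, Tue-AM, Tue-PM, Wed-PM — every shift.
Total cost: 3 + 3 = 6.
No cover costs less than 6.

6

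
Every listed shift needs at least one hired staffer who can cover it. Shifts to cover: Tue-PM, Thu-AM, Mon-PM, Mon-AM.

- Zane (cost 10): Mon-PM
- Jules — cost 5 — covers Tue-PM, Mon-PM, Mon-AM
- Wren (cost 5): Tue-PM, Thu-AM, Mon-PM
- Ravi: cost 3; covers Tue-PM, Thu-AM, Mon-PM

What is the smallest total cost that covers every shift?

8

Choose Jules and Ravi: together they cover Tue-PM, Thu-AM, Mon-PM, Mon-AM — every shift.
Total cost: 5 + 3 = 8.
No cover costs less than 8.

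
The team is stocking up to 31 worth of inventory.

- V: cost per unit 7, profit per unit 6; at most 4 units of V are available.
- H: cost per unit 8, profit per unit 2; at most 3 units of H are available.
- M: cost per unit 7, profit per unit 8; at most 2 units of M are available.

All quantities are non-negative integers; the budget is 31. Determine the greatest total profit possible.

2×V and 2×M: cost 28 ≤ 31, profit 2·6 + 2·8 = 28.
3×V and 1×M: cost 28 ≤ 31, profit 3·6 + 1·8 = 26.
Best is 28.

28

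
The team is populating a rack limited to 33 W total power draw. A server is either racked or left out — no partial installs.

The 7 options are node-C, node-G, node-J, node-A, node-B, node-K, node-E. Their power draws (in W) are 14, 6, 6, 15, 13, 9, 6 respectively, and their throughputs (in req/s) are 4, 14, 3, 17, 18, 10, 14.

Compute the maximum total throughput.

49

Allowing fractional choices, the relaxed optimum would be about 55.1, but servers are indivisible.
node-G + node-J + node-A + node-E: power draw 6 + 6 + 15 + 6 = 33 ≤ 33, throughput 14 + 3 + 17 + 14 = 48.
node-G + node-J + node-B + node-E: power draw 6 + 6 + 13 + 6 = 31 ≤ 33, throughput 14 + 3 + 18 + 14 = 49.
node-G + node-B + node-E: power draw 6 + 13 + 6 = 25 ≤ 33, throughput 14 + 18 + 14 = 46.
Best is node-G, node-J, node-B, and node-E with total throughput 49.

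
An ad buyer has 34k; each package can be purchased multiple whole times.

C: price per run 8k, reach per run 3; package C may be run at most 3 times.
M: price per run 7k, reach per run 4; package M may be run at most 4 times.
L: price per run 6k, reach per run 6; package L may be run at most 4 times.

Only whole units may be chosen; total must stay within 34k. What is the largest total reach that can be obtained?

L has the best ratio (6/6); taking only L gives at most 4×6 = 24 (stopped by the supply cap of 4).
Mixing does better — 1×M and 4×L: price 31 ≤ 34, reach 1·4 + 4·6 = 28.

28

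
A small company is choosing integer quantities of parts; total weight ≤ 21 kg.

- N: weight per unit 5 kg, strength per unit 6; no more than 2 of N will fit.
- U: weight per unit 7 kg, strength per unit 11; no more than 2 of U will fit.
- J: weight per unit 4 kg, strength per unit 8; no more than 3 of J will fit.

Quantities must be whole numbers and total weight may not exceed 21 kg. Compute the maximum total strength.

35

J has the best ratio (8/4); taking only J gives at most 3×8 = 24 (stopped by the supply cap of 3).
Mixing does better — 1×U and 3×J: weight 19 ≤ 21, strength 1·11 + 3·8 = 35.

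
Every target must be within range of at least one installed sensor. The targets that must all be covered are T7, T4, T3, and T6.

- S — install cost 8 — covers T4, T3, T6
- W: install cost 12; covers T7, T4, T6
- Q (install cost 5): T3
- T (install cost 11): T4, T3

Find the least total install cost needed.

17

Choose W and Q: together they cover T7, T4, T3, T6 — every target.
Total install cost: 12 + 5 = 17.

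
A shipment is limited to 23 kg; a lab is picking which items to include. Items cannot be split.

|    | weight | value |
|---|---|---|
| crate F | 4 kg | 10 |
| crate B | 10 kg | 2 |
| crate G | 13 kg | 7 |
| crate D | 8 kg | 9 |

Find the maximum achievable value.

21

crate F + crate G: weight 4 + 13 = 17 ≤ 23, value 10 + 7 = 17.
crate F + crate D: weight 4 + 8 = 12 ≤ 23, value 10 + 9 = 19.
crate F + crate B + crate D: weight 4 + 10 + 8 = 22 ≤ 23, value 10 + 2 + 9 = 21.
Best is crate F, crate B, and crate D with total value 21.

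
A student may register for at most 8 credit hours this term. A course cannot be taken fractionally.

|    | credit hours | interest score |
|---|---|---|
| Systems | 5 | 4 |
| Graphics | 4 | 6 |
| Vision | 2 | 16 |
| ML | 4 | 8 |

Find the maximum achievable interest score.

Allowing fractional choices, the relaxed optimum would be about 27.0, but courses are indivisible.
Graphics + Vision: credit hours 4 + 2 = 6 ≤ 8, interest score 6 + 16 = 22.
Systems + Vision: credit hours 5 + 2 = 7 ≤ 8, interest score 4 + 16 = 20.
Vision + ML: credit hours 2 + 4 = 6 ≤ 8, interest score 16 + 8 = 24.
Best is Vision and ML with total interest score 24.

24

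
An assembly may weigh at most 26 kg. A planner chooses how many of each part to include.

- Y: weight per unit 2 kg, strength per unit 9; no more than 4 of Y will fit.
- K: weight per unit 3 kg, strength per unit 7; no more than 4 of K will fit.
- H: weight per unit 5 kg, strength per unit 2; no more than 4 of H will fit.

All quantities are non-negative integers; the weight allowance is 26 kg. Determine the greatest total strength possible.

Y has the best ratio (9/2); taking only Y gives at most 4×9 = 36 (stopped by the supply cap of 4).
Mixing does better — 4×Y, 4×K, and 1×H: weight 25 ≤ 26, strength 4·9 + 4·7 + 1·2 = 66.

66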